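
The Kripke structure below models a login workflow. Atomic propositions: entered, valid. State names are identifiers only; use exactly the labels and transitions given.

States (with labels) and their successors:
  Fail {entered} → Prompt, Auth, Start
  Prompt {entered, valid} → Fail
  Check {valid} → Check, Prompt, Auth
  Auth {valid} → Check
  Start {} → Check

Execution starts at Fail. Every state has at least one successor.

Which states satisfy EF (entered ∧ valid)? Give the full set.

States satisfying entered ∧ valid: {Prompt}.
States satisfying EF (entered ∧ valid): {Fail, Prompt, Check, Auth, Start}.

{Fail, Prompt, Check, Auth, Start}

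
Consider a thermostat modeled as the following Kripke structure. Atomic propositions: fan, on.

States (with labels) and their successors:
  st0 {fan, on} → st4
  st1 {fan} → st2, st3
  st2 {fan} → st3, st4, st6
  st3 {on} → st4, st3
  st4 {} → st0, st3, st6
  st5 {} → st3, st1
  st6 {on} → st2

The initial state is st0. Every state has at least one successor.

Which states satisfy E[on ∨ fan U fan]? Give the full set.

States satisfying on ∨ fan: {st0, st1, st2, st3, st6}.
States satisfying fan: {st0, st1, st2}.
States satisfying E[on ∨ fan U fan]: {st0, st1, st2, st6}.

{st0, st1, st2, st6}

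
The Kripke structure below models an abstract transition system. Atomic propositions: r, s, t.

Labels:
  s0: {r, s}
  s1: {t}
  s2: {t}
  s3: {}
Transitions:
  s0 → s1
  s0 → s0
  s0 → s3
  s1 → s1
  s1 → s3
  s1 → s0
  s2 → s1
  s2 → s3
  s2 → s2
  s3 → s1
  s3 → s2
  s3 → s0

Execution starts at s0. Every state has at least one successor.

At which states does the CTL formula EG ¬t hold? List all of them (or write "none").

States satisfying ¬t: {s0, s3}.
States satisfying EG ¬t: {s0, s3}.

{s0, s3}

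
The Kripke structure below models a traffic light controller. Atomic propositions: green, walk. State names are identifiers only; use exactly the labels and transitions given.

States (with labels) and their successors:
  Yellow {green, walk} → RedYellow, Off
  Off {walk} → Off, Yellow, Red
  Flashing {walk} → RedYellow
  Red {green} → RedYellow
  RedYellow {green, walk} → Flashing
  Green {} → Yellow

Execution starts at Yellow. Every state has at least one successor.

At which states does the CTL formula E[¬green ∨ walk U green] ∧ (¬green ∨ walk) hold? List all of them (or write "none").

States satisfying ¬green ∨ walk: {Yellow, Off, Flashing, RedYellow, Green}.
States satisfying green: {Yellow, Red, RedYellow}.
States satisfying E[¬green ∨ walk U green]: {Yellow, Off, Flashing, Red, RedYellow, Green}.
States satisfying ¬green: {Off, Flashing, Green}.
States satisfying E[¬green ∨ walk U green] ∧ (¬green ∨ walk): {Yellow, Off, Flashing, RedYellow, Green}.

{Yellow, Off, Flashing, RedYellow, Green}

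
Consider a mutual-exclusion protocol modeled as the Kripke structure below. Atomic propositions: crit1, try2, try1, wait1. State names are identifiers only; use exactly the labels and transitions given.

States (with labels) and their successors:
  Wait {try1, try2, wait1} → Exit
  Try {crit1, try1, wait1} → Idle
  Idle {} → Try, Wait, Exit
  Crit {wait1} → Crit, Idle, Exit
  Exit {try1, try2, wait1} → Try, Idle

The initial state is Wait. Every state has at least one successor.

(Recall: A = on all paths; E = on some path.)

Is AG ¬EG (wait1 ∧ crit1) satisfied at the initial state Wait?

States satisfying ¬EG (wait1 ∧ crit1): {Wait, Try, Idle, Crit, Exit}.
States satisfying AG ¬EG (wait1 ∧ crit1): {Wait, Try, Idle, Crit, Exit}.
Every state reachable from Wait satisfies ¬EG (wait1 ∧ crit1).
Wait ∈ Sat(AG ¬EG (wait1 ∧ crit1)).

Holds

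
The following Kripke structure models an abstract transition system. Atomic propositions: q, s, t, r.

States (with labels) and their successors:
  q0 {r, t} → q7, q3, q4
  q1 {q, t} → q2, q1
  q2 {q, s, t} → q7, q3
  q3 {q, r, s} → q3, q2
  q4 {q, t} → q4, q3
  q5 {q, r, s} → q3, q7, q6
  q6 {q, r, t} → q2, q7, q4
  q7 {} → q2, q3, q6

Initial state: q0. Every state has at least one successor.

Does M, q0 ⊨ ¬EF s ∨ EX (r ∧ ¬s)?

States satisfying s: {q2, q3, q5}.
States satisfying EF s: {q0, q1, q2, q3, q4, q5, q6, q7}.
States satisfying ¬EF s: ∅.
States satisfying r ∧ ¬s: {q0, q6}.
States satisfying EX (r ∧ ¬s): {q5, q7}.
States satisfying ¬EF s ∨ EX (r ∧ ¬s): {q5, q7}.
q0 ∉ Sat(¬EF s ∨ EX (r ∧ ¬s)).

Violated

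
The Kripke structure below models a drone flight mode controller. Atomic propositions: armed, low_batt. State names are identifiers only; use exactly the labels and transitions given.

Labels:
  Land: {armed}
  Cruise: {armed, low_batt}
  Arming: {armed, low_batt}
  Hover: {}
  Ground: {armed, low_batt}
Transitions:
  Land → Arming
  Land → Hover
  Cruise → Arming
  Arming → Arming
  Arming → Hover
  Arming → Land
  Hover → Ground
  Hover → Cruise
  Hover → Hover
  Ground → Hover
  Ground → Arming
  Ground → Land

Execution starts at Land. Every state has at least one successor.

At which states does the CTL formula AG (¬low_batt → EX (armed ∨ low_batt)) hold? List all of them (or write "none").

States satisfying ¬low_batt → EX (armed ∨ low_batt): {Land, Cruise, Arming, Hover, Ground}.
States satisfying AG (¬low_batt → EX (armed ∨ low_batt)): {Land, Cruise, Arming, Hover, Ground}.

{Land, Cruise, Arming, Hover, Ground}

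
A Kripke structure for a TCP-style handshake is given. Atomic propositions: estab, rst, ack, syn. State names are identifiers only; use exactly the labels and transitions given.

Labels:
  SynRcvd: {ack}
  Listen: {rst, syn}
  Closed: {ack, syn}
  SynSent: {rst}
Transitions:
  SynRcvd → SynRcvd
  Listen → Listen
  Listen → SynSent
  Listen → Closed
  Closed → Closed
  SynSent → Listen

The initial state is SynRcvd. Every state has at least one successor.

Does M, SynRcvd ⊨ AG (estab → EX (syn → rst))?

Holds

States satisfying estab → EX (syn → rst): {SynRcvd, Listen, Closed, SynSent}.
States satisfying AG (estab → EX (syn → rst)): {SynRcvd, Listen, Closed, SynSent}.
Every state reachable from SynRcvd satisfies estab → EX (syn → rst).
SynRcvd ∈ Sat(AG (estab → EX (syn → rst))).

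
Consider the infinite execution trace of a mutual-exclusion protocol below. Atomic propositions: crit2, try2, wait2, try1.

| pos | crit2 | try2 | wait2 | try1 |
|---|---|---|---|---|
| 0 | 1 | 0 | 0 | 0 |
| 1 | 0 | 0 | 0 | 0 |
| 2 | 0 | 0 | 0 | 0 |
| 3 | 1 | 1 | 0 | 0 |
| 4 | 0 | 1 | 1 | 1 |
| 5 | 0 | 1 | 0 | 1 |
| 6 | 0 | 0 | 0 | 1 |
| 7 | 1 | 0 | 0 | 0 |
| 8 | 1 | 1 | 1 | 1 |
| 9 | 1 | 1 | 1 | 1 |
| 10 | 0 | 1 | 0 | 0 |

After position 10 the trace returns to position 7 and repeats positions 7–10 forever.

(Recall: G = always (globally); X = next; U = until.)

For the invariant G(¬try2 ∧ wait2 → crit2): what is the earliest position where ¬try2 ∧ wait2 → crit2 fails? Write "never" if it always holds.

never

¬try2 ∧ wait2 → crit2 holds at every position 0..10, and those are all the positions the trace ever visits, so the invariant G(¬try2 ∧ wait2 → crit2) is never violated.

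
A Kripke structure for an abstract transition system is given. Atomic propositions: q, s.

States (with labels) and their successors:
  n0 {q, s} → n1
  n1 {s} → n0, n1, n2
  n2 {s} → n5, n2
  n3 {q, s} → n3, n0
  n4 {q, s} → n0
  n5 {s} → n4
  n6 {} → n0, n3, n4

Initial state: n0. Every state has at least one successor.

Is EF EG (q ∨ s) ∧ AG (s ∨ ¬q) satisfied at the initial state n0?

States satisfying EG (q ∨ s): {n0, n1, n2, n3, n4, n5}.
States satisfying EF EG (q ∨ s): {n0, n1, n2, n3, n4, n5, n6}.
States satisfying s ∨ ¬q: {n0, n1, n2, n3, n4, n5, n6}.
States satisfying AG (s ∨ ¬q): {n0, n1, n2, n3, n4, n5, n6}.
States satisfying EF EG (q ∨ s) ∧ AG (s ∨ ¬q): {n0, n1, n2, n3, n4, n5, n6}.
n0 ∈ Sat(EF EG (q ∨ s) ∧ AG (s ∨ ¬q)).

Yes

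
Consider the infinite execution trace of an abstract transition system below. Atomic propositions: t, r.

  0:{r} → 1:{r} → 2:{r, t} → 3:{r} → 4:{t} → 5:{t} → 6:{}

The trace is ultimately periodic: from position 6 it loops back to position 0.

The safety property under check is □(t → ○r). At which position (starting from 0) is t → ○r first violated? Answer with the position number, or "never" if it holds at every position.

4

Check t → ○r at each position in order: 0 ✓, 1 ✓, 2 ✓, 3 ✓.
At position 4 the labels are {t} and the next position 5 has {t}, so t → ○r is false there. This is the first violation.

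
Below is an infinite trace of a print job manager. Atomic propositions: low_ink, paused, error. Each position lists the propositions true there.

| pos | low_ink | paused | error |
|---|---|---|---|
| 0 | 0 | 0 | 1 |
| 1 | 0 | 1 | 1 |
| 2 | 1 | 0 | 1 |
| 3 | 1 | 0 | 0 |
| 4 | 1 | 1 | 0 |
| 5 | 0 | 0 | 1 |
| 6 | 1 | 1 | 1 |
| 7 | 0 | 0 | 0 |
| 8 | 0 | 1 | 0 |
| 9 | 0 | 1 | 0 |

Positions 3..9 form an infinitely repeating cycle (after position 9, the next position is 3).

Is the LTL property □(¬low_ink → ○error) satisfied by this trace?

No

¬low_ink → ○error must hold at every position from 0 onward. It fails at position 7, so □(¬low_ink → ○error) is false.
Positions where ¬low_ink holds: 0, 1, 5, 7, 8, 9.
Check ○error at each: 0→ok, 1→ok, 5→ok, 7→fails, 8→fails, 9→fails.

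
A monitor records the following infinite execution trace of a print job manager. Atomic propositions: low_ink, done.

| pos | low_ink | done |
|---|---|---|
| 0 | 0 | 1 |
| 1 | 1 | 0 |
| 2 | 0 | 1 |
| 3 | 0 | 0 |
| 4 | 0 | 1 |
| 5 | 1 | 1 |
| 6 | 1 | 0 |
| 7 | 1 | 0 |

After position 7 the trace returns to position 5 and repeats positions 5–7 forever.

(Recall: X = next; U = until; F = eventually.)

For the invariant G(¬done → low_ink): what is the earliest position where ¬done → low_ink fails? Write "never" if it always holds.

3

Check ¬done → low_ink at each position in order: 0 ✓, 1 ✓, 2 ✓.
At position 3 the labels are {}, so ¬done → low_ink is false there. This is the first violation.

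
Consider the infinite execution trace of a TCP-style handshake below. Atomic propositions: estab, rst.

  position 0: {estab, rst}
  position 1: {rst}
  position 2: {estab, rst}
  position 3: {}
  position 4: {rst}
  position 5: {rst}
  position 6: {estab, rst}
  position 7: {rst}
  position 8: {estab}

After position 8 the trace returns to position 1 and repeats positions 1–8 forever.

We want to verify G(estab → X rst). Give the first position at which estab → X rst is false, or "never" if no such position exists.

2

Check estab → X rst at each position in order: 0 ✓, 1 ✓.
At position 2 the labels are {estab, rst} and the next position 3 has {}, so estab → X rst is false there. This is the first violation.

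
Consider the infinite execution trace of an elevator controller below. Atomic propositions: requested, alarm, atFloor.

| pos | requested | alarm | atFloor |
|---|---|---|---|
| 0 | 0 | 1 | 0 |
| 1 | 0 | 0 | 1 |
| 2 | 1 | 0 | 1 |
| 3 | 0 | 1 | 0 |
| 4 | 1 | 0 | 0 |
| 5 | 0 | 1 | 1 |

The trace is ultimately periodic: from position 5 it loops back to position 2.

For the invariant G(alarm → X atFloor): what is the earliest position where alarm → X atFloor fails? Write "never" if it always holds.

Check alarm → X atFloor at each position in order: 0 ✓, 1 ✓, 2 ✓.
At position 3 the labels are {alarm} and the next position 4 has {requested}, so alarm → X atFloor is false there. This is the first violation.

3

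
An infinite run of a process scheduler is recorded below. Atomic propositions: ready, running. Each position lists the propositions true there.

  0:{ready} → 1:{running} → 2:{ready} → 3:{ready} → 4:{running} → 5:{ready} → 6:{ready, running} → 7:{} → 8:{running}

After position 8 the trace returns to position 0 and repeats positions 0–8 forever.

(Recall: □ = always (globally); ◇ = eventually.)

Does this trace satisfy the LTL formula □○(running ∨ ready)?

○(running ∨ ready) must hold at every position from 0 onward. It fails at position 6, so □○(running ∨ ready) is false.

Does not hold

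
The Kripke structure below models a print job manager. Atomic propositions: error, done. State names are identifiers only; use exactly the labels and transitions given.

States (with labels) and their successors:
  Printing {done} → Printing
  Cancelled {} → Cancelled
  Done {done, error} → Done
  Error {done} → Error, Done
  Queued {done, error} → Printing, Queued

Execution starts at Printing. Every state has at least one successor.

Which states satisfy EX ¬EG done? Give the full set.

States satisfying ¬EG done: {Cancelled}.
States satisfying EX ¬EG done: {Cancelled}.

{Cancelled}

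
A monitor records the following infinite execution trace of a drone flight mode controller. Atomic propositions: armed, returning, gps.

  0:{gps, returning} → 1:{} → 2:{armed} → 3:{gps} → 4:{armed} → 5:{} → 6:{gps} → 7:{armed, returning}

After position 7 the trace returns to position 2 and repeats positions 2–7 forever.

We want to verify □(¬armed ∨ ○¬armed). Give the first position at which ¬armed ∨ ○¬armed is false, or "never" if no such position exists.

Check ¬armed ∨ ○¬armed at each position in order: 0 ✓, 1 ✓, 2 ✓, 3 ✓, 4 ✓, 5 ✓, 6 ✓.
At position 7 the labels are {armed, returning} and the next position 2 has {armed}, so ¬armed ∨ ○¬armed is false there. This is the first violation.

7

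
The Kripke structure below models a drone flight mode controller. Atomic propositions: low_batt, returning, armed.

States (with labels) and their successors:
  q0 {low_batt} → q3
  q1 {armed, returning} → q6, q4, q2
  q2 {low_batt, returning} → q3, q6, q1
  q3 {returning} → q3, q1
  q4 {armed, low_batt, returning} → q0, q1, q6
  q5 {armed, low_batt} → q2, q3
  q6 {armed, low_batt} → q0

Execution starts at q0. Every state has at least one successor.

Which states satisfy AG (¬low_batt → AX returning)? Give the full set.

States satisfying ¬low_batt → AX returning: {q0, q2, q3, q4, q5, q6}.
States satisfying AG (¬low_batt → AX returning): ∅.

none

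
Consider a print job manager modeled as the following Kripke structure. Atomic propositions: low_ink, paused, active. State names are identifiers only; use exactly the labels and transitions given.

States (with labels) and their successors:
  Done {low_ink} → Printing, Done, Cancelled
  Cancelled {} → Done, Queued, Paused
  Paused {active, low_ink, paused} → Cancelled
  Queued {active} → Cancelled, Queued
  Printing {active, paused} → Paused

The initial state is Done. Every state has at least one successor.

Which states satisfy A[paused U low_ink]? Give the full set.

{Done, Paused, Printing}

States satisfying paused: {Paused, Printing}.
States satisfying low_ink: {Done, Paused}.
States satisfying A[paused U low_ink]: {Done, Paused, Printing}.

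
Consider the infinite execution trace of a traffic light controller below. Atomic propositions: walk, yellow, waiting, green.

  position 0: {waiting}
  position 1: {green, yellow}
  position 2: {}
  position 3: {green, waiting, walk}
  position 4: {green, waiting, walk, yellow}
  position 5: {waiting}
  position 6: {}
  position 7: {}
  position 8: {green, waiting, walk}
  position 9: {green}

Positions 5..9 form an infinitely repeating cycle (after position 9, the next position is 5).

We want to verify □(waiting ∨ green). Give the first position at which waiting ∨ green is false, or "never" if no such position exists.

2

Check waiting ∨ green at each position in order: 0 ✓, 1 ✓.
At position 2 the labels are {}, so waiting ∨ green is false there. This is the first violation.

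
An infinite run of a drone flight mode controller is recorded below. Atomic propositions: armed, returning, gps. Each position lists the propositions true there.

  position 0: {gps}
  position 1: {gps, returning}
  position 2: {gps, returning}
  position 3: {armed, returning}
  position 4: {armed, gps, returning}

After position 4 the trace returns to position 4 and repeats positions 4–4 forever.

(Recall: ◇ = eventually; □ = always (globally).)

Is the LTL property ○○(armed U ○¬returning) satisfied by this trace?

Violated

The position after 0 is 1; ○(armed U ○¬returning) is false there.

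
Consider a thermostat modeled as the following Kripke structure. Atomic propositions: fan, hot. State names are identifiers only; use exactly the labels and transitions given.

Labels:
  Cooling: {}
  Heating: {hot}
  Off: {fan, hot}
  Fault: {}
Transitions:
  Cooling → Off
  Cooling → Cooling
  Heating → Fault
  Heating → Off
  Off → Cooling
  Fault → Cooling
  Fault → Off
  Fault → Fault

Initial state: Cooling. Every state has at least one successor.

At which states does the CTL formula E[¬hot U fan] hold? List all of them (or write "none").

{Cooling, Off, Fault}

States satisfying ¬hot: {Cooling, Fault}.
States satisfying fan: {Off}.
States satisfying E[¬hot U fan]: {Cooling, Off, Fault}.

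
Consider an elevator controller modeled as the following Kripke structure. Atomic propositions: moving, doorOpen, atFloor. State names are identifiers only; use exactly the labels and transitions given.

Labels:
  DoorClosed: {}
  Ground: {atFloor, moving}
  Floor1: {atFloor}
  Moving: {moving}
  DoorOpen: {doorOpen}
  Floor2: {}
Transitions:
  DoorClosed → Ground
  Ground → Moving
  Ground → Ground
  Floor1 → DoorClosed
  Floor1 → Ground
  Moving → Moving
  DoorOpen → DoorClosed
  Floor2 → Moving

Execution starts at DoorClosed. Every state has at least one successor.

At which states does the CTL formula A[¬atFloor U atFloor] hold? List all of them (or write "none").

States satisfying ¬atFloor: {DoorClosed, Moving, DoorOpen, Floor2}.
States satisfying atFloor: {Ground, Floor1}.
States satisfying A[¬atFloor U atFloor]: {DoorClosed, Ground, Floor1, DoorOpen}.

{DoorClosed, Ground, Floor1, DoorOpen}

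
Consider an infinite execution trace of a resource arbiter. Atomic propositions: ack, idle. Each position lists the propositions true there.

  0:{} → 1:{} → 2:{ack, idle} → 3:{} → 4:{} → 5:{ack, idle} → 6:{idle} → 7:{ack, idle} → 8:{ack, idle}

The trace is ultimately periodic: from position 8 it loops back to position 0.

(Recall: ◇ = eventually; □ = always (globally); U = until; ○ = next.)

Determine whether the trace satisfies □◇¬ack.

◇¬ack holds at every position 0..8, and those are all positions ever visited, so □◇¬ack holds.

Yes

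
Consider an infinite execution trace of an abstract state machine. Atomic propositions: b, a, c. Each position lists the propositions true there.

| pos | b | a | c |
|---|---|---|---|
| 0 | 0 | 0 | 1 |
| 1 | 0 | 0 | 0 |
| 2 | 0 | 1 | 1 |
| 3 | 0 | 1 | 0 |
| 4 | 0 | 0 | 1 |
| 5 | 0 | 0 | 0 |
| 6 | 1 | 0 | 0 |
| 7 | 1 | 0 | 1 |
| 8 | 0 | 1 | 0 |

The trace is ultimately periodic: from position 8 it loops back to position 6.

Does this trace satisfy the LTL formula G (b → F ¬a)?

b → F ¬a holds at every position 0..8, and those are all positions ever visited, so G (b → F ¬a) holds.
Positions where b holds: 6, 7.
Check F ¬a at each: 6→ok, 7→ok.

Satisfied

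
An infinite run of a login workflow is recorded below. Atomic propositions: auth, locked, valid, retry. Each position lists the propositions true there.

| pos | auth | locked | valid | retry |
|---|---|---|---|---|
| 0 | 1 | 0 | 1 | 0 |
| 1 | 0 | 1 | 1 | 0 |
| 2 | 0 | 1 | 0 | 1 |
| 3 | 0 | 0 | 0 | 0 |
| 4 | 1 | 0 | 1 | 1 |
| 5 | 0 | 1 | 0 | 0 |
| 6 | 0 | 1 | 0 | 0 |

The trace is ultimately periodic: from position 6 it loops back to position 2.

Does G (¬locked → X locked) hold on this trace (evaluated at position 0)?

Violated

¬locked → X locked must hold at every position from 0 onward. It fails at position 3, so G (¬locked → X locked) is false.
Positions where ¬locked holds: 0, 3, 4.
Check X locked at each: 0→ok, 3→fails, 4→ok.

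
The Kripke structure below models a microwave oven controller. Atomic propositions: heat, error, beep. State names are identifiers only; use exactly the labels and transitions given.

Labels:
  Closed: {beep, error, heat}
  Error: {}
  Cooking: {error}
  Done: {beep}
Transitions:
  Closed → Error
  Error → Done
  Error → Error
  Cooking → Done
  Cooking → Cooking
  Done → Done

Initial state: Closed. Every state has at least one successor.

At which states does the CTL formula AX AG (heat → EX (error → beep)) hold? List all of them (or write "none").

{Closed, Error, Cooking, Done}

States satisfying AG (heat → EX (error → beep)): {Closed, Error, Cooking, Done}.
States satisfying AX AG (heat → EX (error → beep)): {Closed, Error, Cooking, Done}.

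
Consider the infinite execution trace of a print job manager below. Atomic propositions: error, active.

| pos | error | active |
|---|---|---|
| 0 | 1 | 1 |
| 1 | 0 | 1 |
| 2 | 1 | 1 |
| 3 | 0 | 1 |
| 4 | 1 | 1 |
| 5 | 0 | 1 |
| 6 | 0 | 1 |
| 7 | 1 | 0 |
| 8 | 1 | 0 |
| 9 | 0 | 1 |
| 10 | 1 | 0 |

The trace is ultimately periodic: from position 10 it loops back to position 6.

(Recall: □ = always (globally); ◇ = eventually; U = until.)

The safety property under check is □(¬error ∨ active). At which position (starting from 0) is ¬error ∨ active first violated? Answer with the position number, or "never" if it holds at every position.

7

Check ¬error ∨ active at each position in order: 0 ✓, 1 ✓, 2 ✓, 3 ✓, 4 ✓, 5 ✓, 6 ✓.
At position 7 the labels are {error}, so ¬error ∨ active is false there. This is the first violation.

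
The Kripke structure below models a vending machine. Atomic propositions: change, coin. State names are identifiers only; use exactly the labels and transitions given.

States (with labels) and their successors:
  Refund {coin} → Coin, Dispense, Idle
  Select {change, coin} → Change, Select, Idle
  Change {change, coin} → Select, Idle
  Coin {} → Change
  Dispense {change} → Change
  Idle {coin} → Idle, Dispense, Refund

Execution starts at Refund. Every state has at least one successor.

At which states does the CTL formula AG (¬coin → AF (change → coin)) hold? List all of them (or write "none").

States satisfying ¬coin → AF (change → coin): {Refund, Select, Change, Coin, Dispense, Idle}.
States satisfying AG (¬coin → AF (change → coin)): {Refund, Select, Change, Coin, Dispense, Idle}.

{Refund, Select, Change, Coin, Dispense, Idle}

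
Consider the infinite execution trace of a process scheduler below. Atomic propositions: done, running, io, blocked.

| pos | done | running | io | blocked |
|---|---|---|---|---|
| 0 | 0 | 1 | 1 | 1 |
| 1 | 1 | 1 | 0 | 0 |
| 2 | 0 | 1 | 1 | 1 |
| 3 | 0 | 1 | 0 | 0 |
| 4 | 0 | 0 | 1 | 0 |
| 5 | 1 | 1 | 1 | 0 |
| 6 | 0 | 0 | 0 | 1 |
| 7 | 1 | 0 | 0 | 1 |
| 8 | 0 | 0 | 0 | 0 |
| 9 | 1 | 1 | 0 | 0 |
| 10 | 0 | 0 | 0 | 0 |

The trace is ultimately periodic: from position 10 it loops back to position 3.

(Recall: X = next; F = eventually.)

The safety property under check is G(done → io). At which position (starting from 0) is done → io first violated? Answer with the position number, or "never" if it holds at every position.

1

Check done → io at each position in order: 0 ✓.
At position 1 the labels are {done, running}, so done → io is false there. This is the first violation.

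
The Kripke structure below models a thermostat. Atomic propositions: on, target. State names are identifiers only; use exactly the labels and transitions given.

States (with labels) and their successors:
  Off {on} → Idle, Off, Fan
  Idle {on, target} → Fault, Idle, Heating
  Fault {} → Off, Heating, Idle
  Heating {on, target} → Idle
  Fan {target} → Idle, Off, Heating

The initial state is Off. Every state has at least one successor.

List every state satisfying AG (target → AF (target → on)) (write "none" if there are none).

States satisfying target → AF (target → on): {Off, Idle, Fault, Heating, Fan}.
States satisfying AG (target → AF (target → on)): {Off, Idle, Fault, Heating, Fan}.

{Off, Idle, Fault, Heating, Fan}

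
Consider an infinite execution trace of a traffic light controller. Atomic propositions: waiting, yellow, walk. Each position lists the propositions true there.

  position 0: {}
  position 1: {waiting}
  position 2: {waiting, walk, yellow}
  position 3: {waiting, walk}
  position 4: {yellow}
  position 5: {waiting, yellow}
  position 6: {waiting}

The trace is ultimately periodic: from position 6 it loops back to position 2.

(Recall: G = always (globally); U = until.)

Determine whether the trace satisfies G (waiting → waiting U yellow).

waiting → waiting U yellow holds at every position 0..6, and those are all positions ever visited, so G (waiting → waiting U yellow) holds.
Positions where waiting holds: 1, 2, 3, 5, 6.
Check waiting U yellow at each: 1→ok, 2→ok, 3→ok, 5→ok, 6→ok.

Satisfied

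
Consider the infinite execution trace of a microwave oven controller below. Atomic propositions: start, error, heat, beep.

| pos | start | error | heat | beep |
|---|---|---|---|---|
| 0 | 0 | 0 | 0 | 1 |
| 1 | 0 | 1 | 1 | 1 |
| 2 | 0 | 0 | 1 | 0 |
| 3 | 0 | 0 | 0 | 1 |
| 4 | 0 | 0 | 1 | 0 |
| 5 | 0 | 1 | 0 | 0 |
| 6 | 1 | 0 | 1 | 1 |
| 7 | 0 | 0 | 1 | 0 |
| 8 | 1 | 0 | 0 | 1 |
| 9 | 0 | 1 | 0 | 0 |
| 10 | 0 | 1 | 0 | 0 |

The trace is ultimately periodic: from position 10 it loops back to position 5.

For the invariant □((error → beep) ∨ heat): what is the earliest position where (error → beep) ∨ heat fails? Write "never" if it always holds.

5

Check (error → beep) ∨ heat at each position in order: 0 ✓, 1 ✓, 2 ✓, 3 ✓, 4 ✓.
At position 5 the labels are {error}, so (error → beep) ∨ heat is false there. This is the first violation.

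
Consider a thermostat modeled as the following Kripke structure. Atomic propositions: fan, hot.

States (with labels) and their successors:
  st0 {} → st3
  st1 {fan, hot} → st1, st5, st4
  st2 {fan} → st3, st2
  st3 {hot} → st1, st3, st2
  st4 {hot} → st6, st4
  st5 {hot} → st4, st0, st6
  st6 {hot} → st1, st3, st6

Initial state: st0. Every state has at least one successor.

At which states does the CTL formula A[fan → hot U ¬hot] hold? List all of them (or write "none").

States satisfying fan → hot: {st0, st1, st3, st4, st5, st6}.
States satisfying ¬hot: {st0, st2}.
States satisfying A[fan → hot U ¬hot]: {st0, st2}.

{st0, st2}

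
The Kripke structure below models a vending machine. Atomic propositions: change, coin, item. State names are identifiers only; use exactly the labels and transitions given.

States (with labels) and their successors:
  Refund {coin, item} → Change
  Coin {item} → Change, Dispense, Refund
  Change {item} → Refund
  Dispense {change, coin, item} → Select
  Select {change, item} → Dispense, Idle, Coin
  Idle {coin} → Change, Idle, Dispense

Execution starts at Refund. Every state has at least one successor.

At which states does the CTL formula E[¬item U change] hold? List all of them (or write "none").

States satisfying ¬item: {Idle}.
States satisfying change: {Dispense, Select}.
States satisfying E[¬item U change]: {Dispense, Select, Idle}.

{Dispense, Select, Idle}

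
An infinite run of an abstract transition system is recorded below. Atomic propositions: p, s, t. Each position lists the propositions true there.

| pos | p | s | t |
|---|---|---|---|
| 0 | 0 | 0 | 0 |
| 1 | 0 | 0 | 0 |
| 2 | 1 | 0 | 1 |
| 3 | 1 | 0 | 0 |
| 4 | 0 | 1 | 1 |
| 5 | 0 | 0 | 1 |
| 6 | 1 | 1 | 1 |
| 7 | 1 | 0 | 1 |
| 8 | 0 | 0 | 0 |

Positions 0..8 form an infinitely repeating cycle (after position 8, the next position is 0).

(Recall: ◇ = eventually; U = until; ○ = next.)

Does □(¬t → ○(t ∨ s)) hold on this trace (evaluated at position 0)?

Does not hold

¬t → ○(t ∨ s) must hold at every position from 0 onward. It fails at position 0, so □(¬t → ○(t ∨ s)) is false.
Positions where ¬t holds: 0, 1, 3, 8.
Check ○(t ∨ s) at each: 0→fails, 1→ok, 3→ok, 8→fails.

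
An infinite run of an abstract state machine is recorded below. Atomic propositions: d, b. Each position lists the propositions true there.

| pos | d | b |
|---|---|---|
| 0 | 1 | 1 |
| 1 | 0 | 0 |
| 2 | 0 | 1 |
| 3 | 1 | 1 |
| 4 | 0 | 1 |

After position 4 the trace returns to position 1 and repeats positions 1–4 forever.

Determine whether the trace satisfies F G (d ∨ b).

Does not hold

G (d ∨ b) is false at every position 0..4, so it never becomes true and F G (d ∨ b) fails.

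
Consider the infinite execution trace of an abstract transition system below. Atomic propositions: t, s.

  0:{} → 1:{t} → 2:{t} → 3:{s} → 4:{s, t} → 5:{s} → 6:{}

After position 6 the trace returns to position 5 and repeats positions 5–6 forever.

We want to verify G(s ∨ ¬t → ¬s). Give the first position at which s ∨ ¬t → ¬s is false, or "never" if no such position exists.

Check s ∨ ¬t → ¬s at each position in order: 0 ✓, 1 ✓, 2 ✓.
At position 3 the labels are {s}, so s ∨ ¬t → ¬s is false there. This is the first violation.

3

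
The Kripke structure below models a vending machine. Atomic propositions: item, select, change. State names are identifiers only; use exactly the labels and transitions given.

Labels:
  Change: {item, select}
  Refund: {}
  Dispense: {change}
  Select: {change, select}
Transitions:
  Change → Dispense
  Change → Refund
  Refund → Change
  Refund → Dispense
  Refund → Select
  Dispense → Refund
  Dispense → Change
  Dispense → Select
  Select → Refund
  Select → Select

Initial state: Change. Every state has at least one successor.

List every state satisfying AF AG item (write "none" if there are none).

States satisfying AG item: ∅.
States satisfying AF AG item: ∅.

none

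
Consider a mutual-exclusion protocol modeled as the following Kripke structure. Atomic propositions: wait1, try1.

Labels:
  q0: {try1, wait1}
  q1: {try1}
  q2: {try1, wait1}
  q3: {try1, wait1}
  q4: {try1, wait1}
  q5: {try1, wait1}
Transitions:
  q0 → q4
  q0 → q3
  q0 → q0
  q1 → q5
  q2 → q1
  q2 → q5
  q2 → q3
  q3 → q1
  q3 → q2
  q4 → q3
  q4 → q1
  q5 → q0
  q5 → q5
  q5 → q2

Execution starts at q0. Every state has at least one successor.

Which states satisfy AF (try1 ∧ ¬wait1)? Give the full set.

{q1}

States satisfying try1 ∧ ¬wait1: {q1}.
States satisfying AF (try1 ∧ ¬wait1): {q1}.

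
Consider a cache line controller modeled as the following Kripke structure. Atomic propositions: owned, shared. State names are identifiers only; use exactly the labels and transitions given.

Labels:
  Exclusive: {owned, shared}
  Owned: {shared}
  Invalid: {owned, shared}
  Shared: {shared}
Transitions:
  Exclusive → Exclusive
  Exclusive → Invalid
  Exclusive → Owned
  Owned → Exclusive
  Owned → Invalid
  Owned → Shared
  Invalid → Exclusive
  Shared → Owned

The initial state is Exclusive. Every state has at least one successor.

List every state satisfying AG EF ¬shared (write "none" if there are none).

none

States satisfying EF ¬shared: ∅.
States satisfying AG EF ¬shared: ∅.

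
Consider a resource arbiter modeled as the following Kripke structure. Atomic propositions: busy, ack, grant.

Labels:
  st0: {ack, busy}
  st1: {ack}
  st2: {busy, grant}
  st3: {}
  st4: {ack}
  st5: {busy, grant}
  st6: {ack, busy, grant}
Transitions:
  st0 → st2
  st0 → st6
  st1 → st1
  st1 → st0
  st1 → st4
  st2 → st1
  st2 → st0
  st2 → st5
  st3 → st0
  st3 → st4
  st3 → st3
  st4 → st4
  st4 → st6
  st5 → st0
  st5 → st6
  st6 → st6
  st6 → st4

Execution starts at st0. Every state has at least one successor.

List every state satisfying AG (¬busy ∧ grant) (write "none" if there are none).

States satisfying ¬busy ∧ grant: ∅.
States satisfying AG (¬busy ∧ grant): ∅.

none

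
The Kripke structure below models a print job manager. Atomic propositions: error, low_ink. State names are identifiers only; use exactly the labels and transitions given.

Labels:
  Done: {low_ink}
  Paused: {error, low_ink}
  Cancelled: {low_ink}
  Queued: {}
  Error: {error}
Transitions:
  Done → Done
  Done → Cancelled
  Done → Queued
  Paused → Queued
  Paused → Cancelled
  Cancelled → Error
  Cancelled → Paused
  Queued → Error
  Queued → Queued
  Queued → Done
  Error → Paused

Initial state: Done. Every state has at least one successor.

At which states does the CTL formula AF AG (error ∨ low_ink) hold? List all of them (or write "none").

none

States satisfying AG (error ∨ low_ink): ∅.
States satisfying AF AG (error ∨ low_ink): ∅.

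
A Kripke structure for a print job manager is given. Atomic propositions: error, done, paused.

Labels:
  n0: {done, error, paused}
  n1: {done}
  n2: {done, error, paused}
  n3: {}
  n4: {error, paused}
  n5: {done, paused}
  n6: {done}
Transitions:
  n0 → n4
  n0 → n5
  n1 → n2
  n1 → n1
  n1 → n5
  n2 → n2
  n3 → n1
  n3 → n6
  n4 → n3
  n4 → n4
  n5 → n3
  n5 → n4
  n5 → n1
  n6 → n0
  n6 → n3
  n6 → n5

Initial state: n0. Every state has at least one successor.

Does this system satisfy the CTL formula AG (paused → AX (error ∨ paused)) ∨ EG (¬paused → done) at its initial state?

Yes

States satisfying paused → AX (error ∨ paused): {n0, n1, n2, n3, n6}.
States satisfying AG (paused → AX (error ∨ paused)): {n2}.
States satisfying ¬paused → done: {n0, n1, n2, n4, n5, n6}.
States satisfying EG (¬paused → done): {n0, n1, n2, n4, n5, n6}.
States satisfying AG (paused → AX (error ∨ paused)) ∨ EG (¬paused → done): {n0, n1, n2, n4, n5, n6}.
n0 ∈ Sat(AG (paused → AX (error ∨ paused)) ∨ EG (¬paused → done)).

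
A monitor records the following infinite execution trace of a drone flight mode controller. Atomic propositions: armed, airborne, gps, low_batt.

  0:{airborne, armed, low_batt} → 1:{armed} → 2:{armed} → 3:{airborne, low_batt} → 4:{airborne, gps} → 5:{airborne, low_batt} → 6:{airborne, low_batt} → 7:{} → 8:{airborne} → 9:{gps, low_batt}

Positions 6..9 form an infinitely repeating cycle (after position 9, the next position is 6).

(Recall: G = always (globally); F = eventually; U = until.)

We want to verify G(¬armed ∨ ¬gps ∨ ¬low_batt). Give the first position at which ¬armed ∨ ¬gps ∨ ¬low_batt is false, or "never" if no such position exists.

¬armed ∨ ¬gps ∨ ¬low_batt holds at every position 0..9, and those are all the positions the trace ever visits, so the invariant G(¬armed ∨ ¬gps ∨ ¬low_batt) is never violated.

never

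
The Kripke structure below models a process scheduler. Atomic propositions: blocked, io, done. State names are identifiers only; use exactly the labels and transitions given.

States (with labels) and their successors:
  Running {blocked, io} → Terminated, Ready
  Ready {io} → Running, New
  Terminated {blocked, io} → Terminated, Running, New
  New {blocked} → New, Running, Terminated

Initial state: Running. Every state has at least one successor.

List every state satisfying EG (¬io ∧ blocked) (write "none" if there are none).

{New}

States satisfying ¬io ∧ blocked: {New}.
States satisfying EG (¬io ∧ blocked): {New}.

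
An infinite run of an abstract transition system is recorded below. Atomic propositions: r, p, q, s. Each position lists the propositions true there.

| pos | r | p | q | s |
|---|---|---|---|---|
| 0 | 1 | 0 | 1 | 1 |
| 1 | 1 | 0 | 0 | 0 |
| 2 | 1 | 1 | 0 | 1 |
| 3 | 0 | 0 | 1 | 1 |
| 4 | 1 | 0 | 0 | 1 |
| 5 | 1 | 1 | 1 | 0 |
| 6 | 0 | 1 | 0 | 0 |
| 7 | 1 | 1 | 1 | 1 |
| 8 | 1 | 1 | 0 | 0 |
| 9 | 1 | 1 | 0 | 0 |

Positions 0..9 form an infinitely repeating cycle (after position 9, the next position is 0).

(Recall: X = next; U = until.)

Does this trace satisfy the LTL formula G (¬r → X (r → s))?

¬r → X (r → s) holds at every position 0..9, and those are all positions ever visited, so G (¬r → X (r → s)) holds.
Positions where ¬r holds: 3, 6.
Check X (r → s) at each: 3→ok, 6→ok.

Holds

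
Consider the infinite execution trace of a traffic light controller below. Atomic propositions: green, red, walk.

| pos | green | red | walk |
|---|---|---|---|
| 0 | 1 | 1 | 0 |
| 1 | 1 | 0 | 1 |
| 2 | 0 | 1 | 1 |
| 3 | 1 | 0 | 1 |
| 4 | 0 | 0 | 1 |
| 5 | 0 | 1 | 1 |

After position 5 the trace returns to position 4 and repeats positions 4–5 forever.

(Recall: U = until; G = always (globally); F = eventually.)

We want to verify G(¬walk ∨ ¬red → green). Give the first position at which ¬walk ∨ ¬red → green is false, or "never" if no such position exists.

Check ¬walk ∨ ¬red → green at each position in order: 0 ✓, 1 ✓, 2 ✓, 3 ✓.
At position 4 the labels are {walk}, so ¬walk ∨ ¬red → green is false there. This is the first violation.

4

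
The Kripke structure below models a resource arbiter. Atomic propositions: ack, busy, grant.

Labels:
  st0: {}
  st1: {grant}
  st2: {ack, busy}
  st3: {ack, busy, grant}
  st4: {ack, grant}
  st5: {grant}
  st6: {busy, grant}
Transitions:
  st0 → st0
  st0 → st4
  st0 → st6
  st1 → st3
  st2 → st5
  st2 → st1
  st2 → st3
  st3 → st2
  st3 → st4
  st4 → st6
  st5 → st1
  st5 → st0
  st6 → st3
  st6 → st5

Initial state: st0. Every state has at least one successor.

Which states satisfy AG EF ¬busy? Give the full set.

States satisfying EF ¬busy: {st0, st1, st2, st3, st4, st5, st6}.
States satisfying AG EF ¬busy: {st0, st1, st2, st3, st4, st5, st6}.

{st0, st1, st2, st3, st4, st5, st6}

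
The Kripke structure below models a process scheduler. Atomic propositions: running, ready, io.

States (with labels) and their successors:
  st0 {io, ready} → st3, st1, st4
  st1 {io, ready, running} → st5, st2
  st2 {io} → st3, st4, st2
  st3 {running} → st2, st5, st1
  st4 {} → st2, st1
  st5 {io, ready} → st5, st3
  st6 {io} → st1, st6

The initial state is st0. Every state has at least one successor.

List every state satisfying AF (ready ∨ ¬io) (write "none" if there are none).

{st0, st1, st3, st4, st5}

States satisfying ready ∨ ¬io: {st0, st1, st3, st4, st5}.
States satisfying AF (ready ∨ ¬io): {st0, st1, st3, st4, st5}.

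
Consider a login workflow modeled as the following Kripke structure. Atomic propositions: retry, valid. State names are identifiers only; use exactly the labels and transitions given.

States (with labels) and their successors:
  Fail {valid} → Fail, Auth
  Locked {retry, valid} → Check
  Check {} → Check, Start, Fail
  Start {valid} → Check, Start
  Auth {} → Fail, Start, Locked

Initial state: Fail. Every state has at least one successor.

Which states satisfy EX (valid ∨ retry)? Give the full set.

{Fail, Check, Start, Auth}

States satisfying valid ∨ retry: {Fail, Locked, Start}.
States satisfying EX (valid ∨ retry): {Fail, Check, Start, Auth}.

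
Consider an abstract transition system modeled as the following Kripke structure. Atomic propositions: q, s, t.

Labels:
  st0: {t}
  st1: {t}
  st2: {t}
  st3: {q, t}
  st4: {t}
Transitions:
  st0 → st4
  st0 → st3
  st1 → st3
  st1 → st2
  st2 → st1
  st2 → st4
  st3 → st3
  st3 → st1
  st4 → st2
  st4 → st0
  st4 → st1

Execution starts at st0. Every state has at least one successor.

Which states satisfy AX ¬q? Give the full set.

{st2, st4}

States satisfying ¬q: {st0, st1, st2, st4}.
States satisfying AX ¬q: {st2, st4}.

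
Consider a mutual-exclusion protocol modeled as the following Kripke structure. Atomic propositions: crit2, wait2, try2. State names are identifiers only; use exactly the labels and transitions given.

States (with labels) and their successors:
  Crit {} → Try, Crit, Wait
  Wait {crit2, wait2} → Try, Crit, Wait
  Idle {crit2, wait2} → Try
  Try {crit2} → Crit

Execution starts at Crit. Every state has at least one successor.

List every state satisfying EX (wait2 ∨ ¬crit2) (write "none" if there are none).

States satisfying wait2 ∨ ¬crit2: {Crit, Wait, Idle}.
States satisfying EX (wait2 ∨ ¬crit2): {Crit, Wait, Try}.

{Crit, Wait, Try}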